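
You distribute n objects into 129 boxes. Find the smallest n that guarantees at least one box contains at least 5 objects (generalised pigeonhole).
n = (5 − 1)·129 + 1 = 517

By the generalised pigeonhole principle, to guarantee some box contains ≥ r objects we need more than (r − 1) · k objects total. Threshold: n = (r − 1) · k + 1. With r = 5 and k = 129: n = 4 · 129 + 1 = 516 + 1 = 517. For n = 516 = 4 · 129, we can put exactly 4 objects in every box, avoiding 5 in any single one — so 517 is tight.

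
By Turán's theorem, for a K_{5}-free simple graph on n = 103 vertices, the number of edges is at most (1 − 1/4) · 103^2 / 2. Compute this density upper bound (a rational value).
Turán density bound = (3/4) · 103^2/2 = 31827/8 ≈ 3978.375

Turán's theorem: ex(n, K_{r+1}) is achieved by the complete r-partite Turán graph T(n, r) with parts as balanced as possible, and is at most (1 − 1/r) · n^2/2. For r = 4, n = 103: the density bound is (3/4) · 10609/2 = 31827/8 ≈ 3978.375. The integer-valued extremum is e(T(103, 4)) = 3978, which is strictly less than the density bound 31827/8 since 4 ∤ 103 (the parts of T(103, 4) cannot all be equal).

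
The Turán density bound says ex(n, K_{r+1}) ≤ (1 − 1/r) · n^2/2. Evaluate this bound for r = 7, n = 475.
Turán density bound = (6/7) · 475^2/2 = 676875/7 ≈ 96696.4286

Turán's theorem: ex(n, K_{r+1}) is achieved by the complete r-partite Turán graph T(n, r) with parts as balanced as possible, and is at most (1 − 1/r) · n^2/2. For r = 7, n = 475: the density bound is (6/7) · 225625/2 = 676875/7 ≈ 96696.4286. The integer-valued extremum is e(T(475, 7)) = 96696, which is strictly less than the density bound 676875/7 since 7 ∤ 475 (the parts of T(475, 7) cannot all be equal).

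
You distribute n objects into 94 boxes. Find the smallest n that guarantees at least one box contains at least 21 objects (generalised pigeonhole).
n = (21 − 1)·94 + 1 = 1881

By the generalised pigeonhole principle, to guarantee some box contains ≥ r objects we need more than (r − 1) · k objects total. Threshold: n = (r − 1) · k + 1. With r = 21 and k = 94: n = 20 · 94 + 1 = 1880 + 1 = 1881. For n = 1880 = 20 · 94, we can put exactly 20 objects in every box, avoiding 21 in any single one — so 1881 is tight.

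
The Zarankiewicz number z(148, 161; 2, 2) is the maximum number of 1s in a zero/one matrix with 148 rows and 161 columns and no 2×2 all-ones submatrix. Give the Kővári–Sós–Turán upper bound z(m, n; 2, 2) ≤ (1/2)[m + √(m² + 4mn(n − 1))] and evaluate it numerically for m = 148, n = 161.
z(148, 161; 2, 2) ≤ (1/2)[148 + √(148² + 4·148·161·160)] = (1/2)[148 + √15271824] = 2027.9591

Kővári–Sós–Turán: let r_1, ..., r_148 be the row sums and z = Σ r_i the total number of 1s. Each pair of columns can share at most one row with both entries 1 (else a 2×2 all-ones block appears), so Σ_i C(r_i, 2) ≤ C(161, 2) = 12880. By convexity Σ_i C(r_i, 2) ≥ 148·C(z/148, 2) = z(z − 148)/(2·148), giving z² − 148z − 148·161·160 ≤ 0 and hence z ≤ (1/2)[148 + √(21904 + 4·3812480)] = (1/2)[148 + √15271824] ≈ (1/2)(148 + 3907.9181) = 2027.9591.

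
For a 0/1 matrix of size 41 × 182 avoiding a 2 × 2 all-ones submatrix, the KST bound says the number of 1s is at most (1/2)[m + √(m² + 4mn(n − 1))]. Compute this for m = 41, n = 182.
z(41, 182; 2, 2) ≤ (1/2)[41 + √(41² + 4·41·182·181)] = (1/2)[41 + √5404169] = 1182.8434

Kővári–Sós–Turán: let r_1, ..., r_41 be the row sums and z = Σ r_i the total number of 1s. Each pair of columns can share at most one row with both entries 1 (else a 2×2 all-ones block appears), so Σ_i C(r_i, 2) ≤ C(182, 2) = 16471. By convexity Σ_i C(r_i, 2) ≥ 41·C(z/41, 2) = z(z − 41)/(2·41), giving z² − 41z − 41·182·181 ≤ 0 and hence z ≤ (1/2)[41 + √(1681 + 4·1350622)] = (1/2)[41 + √5404169] ≈ (1/2)(41 + 2324.6869) = 1182.8434.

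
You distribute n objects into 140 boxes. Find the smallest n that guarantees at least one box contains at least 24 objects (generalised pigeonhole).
n = (24 − 1)·140 + 1 = 3221

By the generalised pigeonhole principle, to guarantee some box contains ≥ r objects we need more than (r − 1) · k objects total. Threshold: n = (r − 1) · k + 1. With r = 24 and k = 140: n = 23 · 140 + 1 = 3220 + 1 = 3221. For n = 3220 = 23 · 140, we can put exactly 23 objects in every box, avoiding 24 in any single one — so 3221 is tight.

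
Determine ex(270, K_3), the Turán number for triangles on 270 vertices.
ex(270, K_3) = ⌊270^2/4⌋ = 18225

Mantel (1907): a triangle-free graph on n vertices has at most ⌊n^2/4⌋ edges, with equality for the complete bipartite graph K_{⌊n/2⌋, ⌈n/2⌉}. For n = 270: ⌊270^2/4⌋ = ⌊72900/4⌋ = 18225. The extremal graph is K_{135, 135}, which has 135·135 = 18225 edges.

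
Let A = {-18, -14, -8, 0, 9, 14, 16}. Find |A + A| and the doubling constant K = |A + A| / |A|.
K = |A + A| / |A| = 27/7

Enumerate A + A = {a + b : a, b ∈ A}. With |A| = 7, there are |A|^2 = 49 ordered sum pairs; collecting distinct values, A + A = {-36, -32, -28, -26, -22, -18, -16, -14, -9, -8, -5, -4, -2, 0, 1, 2, 6, 8, 9, 14, 16, 18, 23, 25, 28, 30, 32}, so |A + A| = 27. Thus K = 27/7. For comparison, the minimum possible |A + A| over all 7-element sets is 2·7 − 1 = 13 (so min K = 13/7), attained only by arithmetic progressions.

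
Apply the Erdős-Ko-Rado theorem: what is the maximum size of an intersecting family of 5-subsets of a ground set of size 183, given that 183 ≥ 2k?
max |F| = C(182, 4) = 44224635

Erdős-Ko-Rado (1961): when n ≥ 2k, max |F| = C(n−1, k−1). The bound is attained by the star {A : i ∈ A} for any fixed i ∈ [n]. Here C(183−1, 5−1) = C(182, 4) = 44224635.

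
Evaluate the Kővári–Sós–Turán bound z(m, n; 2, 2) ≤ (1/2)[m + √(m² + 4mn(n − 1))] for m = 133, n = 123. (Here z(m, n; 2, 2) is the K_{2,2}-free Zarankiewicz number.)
z(133, 123; 2, 2) ≤ (1/2)[133 + √(133² + 4·133·123·122)] = (1/2)[133 + √8000881] = 1480.7914

Kővári–Sós–Turán: let r_1, ..., r_133 be the row sums and z = Σ r_i the total number of 1s. Each pair of columns can share at most one row with both entries 1 (else a 2×2 all-ones block appears), so Σ_i C(r_i, 2) ≤ C(123, 2) = 7503. By convexity Σ_i C(r_i, 2) ≥ 133·C(z/133, 2) = z(z − 133)/(2·133), giving z² − 133z − 133·123·122 ≤ 0 and hence z ≤ (1/2)[133 + √(17689 + 4·1995798)] = (1/2)[133 + √8000881] ≈ (1/2)(133 + 2828.5829) = 1480.7914.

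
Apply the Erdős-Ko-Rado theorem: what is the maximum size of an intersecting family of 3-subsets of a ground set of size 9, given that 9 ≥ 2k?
max |F| = C(8, 2) = 28

Erdős-Ko-Rado (1961): when n ≥ 2k, max |F| = C(n−1, k−1). The bound is attained by the star {A : i ∈ A} for any fixed i ∈ [n]. Here C(9−1, 3−1) = C(8, 2) = 28.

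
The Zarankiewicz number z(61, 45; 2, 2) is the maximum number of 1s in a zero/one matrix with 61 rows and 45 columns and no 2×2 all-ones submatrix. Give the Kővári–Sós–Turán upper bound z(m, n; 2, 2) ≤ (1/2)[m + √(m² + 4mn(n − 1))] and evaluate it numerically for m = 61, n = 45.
z(61, 45; 2, 2) ≤ (1/2)[61 + √(61² + 4·61·45·44)] = (1/2)[61 + √486841] = 379.37

Kővári–Sós–Turán: let r_1, ..., r_61 be the row sums and z = Σ r_i the total number of 1s. Each pair of columns can share at most one row with both entries 1 (else a 2×2 all-ones block appears), so Σ_i C(r_i, 2) ≤ C(45, 2) = 990. By convexity Σ_i C(r_i, 2) ≥ 61·C(z/61, 2) = z(z − 61)/(2·61), giving z² − 61z − 61·45·44 ≤ 0 and hence z ≤ (1/2)[61 + √(3721 + 4·120780)] = (1/2)[61 + √486841] ≈ (1/2)(61 + 697.7399) = 379.37.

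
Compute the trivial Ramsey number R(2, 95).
R(2, 95) = 95

R(2, k) = k for all k ≥ 2: in a 2-colouring of K_k, either some edge is red (a red K_2) or all edges are blue (a blue K_k). And K_{94} coloured all-blue has no blue K_95, so R(2, 95) > 94. Hence R(2, 95) = 95.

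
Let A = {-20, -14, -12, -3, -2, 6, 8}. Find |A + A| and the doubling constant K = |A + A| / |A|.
K = |A + A| / |A| = 24/7

Enumerate A + A = {a + b : a, b ∈ A}. With |A| = 7, there are |A|^2 = 49 ordered sum pairs; collecting distinct values, A + A = {-40, -34, -32, -28, -26, -24, -23, -22, -17, -16, -15, -14, -12, -8, -6, -5, -4, 3, 4, 5, 6, 12, 14, 16}, so |A + A| = 24. Thus K = 24/7. For comparison, the minimum possible |A + A| over all 7-element sets is 2·7 − 1 = 13 (so min K = 13/7), attained only by arithmetic progressions.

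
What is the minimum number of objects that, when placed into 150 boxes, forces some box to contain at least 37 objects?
n = (37 − 1)·150 + 1 = 5401

By the generalised pigeonhole principle, to guarantee some box contains ≥ r objects we need more than (r − 1) · k objects total. Threshold: n = (r − 1) · k + 1. With r = 37 and k = 150: n = 36 · 150 + 1 = 5400 + 1 = 5401. For n = 5400 = 36 · 150, we can put exactly 36 objects in every box, avoiding 37 in any single one — so 5401 is tight.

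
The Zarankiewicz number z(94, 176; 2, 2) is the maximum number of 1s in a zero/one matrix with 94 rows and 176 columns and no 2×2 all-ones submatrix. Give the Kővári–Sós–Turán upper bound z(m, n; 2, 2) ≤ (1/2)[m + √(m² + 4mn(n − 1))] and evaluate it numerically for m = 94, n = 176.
z(94, 176; 2, 2) ≤ (1/2)[94 + √(94² + 4·94·176·175)] = (1/2)[94 + √11589636] = 1749.1777

Kővári–Sós–Turán: let r_1, ..., r_94 be the row sums and z = Σ r_i the total number of 1s. Each pair of columns can share at most one row with both entries 1 (else a 2×2 all-ones block appears), so Σ_i C(r_i, 2) ≤ C(176, 2) = 15400. By convexity Σ_i C(r_i, 2) ≥ 94·C(z/94, 2) = z(z − 94)/(2·94), giving z² − 94z − 94·176·175 ≤ 0 and hence z ≤ (1/2)[94 + √(8836 + 4·2895200)] = (1/2)[94 + √11589636] ≈ (1/2)(94 + 3404.3554) = 1749.1777.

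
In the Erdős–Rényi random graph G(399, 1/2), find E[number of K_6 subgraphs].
E[# K_6] = C(399, 6) · (1/2)^C(6, 2) = 5396379471021 / 2^15 ≈ 164684432.099030

For each 6-subset S of vertices (there are C(399, 6) = 5396379471021 such S), let X_S = 1 if S induces a K_6 (all C(6, 2) = 15 edges present). Then P(X_S = 1) = (1/2)^15 = 1/32768. By linearity of expectation, E[# K_6] = C(399, 6) · (1/2)^15 = 5396379471021 / 32768 ≈ 164684432.099030.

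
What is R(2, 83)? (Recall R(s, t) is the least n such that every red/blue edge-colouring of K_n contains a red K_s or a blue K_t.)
R(2, 83) = 83

R(2, k) = k for all k ≥ 2: in a 2-colouring of K_k, either some edge is red (a red K_2) or all edges are blue (a blue K_k). And K_{82} coloured all-blue has no blue K_83, so R(2, 83) > 82. Hence R(2, 83) = 83.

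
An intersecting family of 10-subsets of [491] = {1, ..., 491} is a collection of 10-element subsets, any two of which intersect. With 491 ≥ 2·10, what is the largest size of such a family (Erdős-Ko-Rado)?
max |F| = C(490, 9) = 4167813029162990130

Erdős-Ko-Rado (1961): when n ≥ 2k, max |F| = C(n−1, k−1). The bound is attained by the star {A : i ∈ A} for any fixed i ∈ [n]. Here C(491−1, 10−1) = C(490, 9) = 4167813029162990130.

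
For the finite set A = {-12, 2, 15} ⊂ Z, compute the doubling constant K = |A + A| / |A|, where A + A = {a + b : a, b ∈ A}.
K = |A + A| / |A| = 6/3 = 2

Enumerate A + A = {a + b : a, b ∈ A}. With |A| = 3, there are |A|^2 = 9 ordered sum pairs; collecting distinct values, A + A = {-24, -10, 3, 4, 17, 30}, so |A + A| = 6. Thus K = 6/3 = 2. For comparison, the minimum possible |A + A| over all 3-element sets is 2·3 − 1 = 5 (so min K = 5/3), attained only by arithmetic progressions.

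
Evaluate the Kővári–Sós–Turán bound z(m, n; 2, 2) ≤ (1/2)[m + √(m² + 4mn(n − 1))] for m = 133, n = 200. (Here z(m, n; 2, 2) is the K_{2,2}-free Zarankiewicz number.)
z(133, 200; 2, 2) ≤ (1/2)[133 + √(133² + 4·133·200·199)] = (1/2)[133 + √21191289] = 2368.1999

Kővári–Sós–Turán: let r_1, ..., r_133 be the row sums and z = Σ r_i the total number of 1s. Each pair of columns can share at most one row with both entries 1 (else a 2×2 all-ones block appears), so Σ_i C(r_i, 2) ≤ C(200, 2) = 19900. By convexity Σ_i C(r_i, 2) ≥ 133·C(z/133, 2) = z(z − 133)/(2·133), giving z² − 133z − 133·200·199 ≤ 0 and hence z ≤ (1/2)[133 + √(17689 + 4·5293400)] = (1/2)[133 + √21191289] ≈ (1/2)(133 + 4603.3997) = 2368.1999.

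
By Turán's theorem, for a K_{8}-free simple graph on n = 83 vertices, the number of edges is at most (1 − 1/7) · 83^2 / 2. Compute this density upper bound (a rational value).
Turán density bound = (6/7) · 83^2/2 = 20667/7 ≈ 2952.4286

Turán's theorem: ex(n, K_{r+1}) is achieved by the complete r-partite Turán graph T(n, r) with parts as balanced as possible, and is at most (1 − 1/r) · n^2/2. For r = 7, n = 83: the density bound is (6/7) · 6889/2 = 20667/7 ≈ 2952.4286. The integer-valued extremum is e(T(83, 7)) = 2952, which is strictly less than the density bound 20667/7 since 7 ∤ 83 (the parts of T(83, 7) cannot all be equal).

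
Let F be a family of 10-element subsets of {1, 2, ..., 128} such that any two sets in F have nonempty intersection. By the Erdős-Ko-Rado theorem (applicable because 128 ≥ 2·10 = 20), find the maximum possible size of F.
max |F| = C(127, 9) = 17722355795375

The Erdős-Ko-Rado theorem states: for n ≥ 2k, an intersecting family of k-subsets of an n-element set has size at most C(n − 1, k − 1), with equality for 'star' families {A ⊆ [n] : |A| = k, i ∈ A} (fix an element i). For n = 128, k = 10: C(127, 9) = 17722355795375.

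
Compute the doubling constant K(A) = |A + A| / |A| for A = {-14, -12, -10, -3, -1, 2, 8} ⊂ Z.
K = |A + A| / |A| = 22/7

Enumerate A + A = {a + b : a, b ∈ A}. With |A| = 7, there are |A|^2 = 49 ordered sum pairs; collecting distinct values, A + A = {-28, -26, -24, -22, -20, -17, -15, -13, -12, -11, -10, -8, -6, -4, -2, -1, 1, 4, 5, 7, 10, 16}, so |A + A| = 22. Thus K = 22/7. For comparison, the minimum possible |A + A| over all 7-element sets is 2·7 − 1 = 13 (so min K = 13/7), attained only by arithmetic progressions.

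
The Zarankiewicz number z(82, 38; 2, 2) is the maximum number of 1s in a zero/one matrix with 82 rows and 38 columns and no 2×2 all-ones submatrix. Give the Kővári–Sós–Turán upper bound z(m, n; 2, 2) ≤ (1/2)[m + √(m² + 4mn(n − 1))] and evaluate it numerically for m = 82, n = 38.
z(82, 38; 2, 2) ≤ (1/2)[82 + √(82² + 4·82·38·37)] = (1/2)[82 + √467892] = 383.0132

Kővári–Sós–Turán: let r_1, ..., r_82 be the row sums and z = Σ r_i the total number of 1s. Each pair of columns can share at most one row with both entries 1 (else a 2×2 all-ones block appears), so Σ_i C(r_i, 2) ≤ C(38, 2) = 703. By convexity Σ_i C(r_i, 2) ≥ 82·C(z/82, 2) = z(z − 82)/(2·82), giving z² − 82z − 82·38·37 ≤ 0 and hence z ≤ (1/2)[82 + √(6724 + 4·115292)] = (1/2)[82 + √467892] ≈ (1/2)(82 + 684.0263) = 383.0132.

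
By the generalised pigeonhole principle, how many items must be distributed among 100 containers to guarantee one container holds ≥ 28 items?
n = (28 − 1)·100 + 1 = 2701

By the generalised pigeonhole principle, to guarantee some box contains ≥ r objects we need more than (r − 1) · k objects total. Threshold: n = (r − 1) · k + 1. With r = 28 and k = 100: n = 27 · 100 + 1 = 2700 + 1 = 2701. For n = 2700 = 27 · 100, we can put exactly 27 objects in every box, avoiding 28 in any single one — so 2701 is tight.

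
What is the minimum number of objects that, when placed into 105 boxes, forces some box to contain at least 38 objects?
n = (38 − 1)·105 + 1 = 3886

By the generalised pigeonhole principle, to guarantee some box contains ≥ r objects we need more than (r − 1) · k objects total. Threshold: n = (r − 1) · k + 1. With r = 38 and k = 105: n = 37 · 105 + 1 = 3885 + 1 = 3886. For n = 3885 = 37 · 105, we can put exactly 37 objects in every box, avoiding 38 in any single one — so 3886 is tight.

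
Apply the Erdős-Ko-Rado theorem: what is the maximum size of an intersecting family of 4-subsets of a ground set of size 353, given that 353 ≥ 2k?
max |F| = C(352, 3) = 7207200

Erdős-Ko-Rado (1961): when n ≥ 2k, max |F| = C(n−1, k−1). The bound is attained by the star {A : i ∈ A} for any fixed i ∈ [n]. Here C(353−1, 4−1) = C(352, 3) = 7207200.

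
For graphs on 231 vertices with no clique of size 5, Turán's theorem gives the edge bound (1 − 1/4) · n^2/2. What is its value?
Turán density bound = (3/4) · 231^2/2 = 160083/8 ≈ 20010.375

Turán's theorem: ex(n, K_{r+1}) is achieved by the complete r-partite Turán graph T(n, r) with parts as balanced as possible, and is at most (1 − 1/r) · n^2/2. For r = 4, n = 231: the density bound is (3/4) · 53361/2 = 160083/8 ≈ 20010.375. The integer-valued extremum is e(T(231, 4)) = 20010, which is strictly less than the density bound 160083/8 since 4 ∤ 231 (the parts of T(231, 4) cannot all be equal).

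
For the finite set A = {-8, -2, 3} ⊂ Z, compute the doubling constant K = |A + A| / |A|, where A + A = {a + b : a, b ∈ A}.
K = |A + A| / |A| = 6/3 = 2

Enumerate A + A = {a + b : a, b ∈ A}. With |A| = 3, there are |A|^2 = 9 ordered sum pairs; collecting distinct values, A + A = {-16, -10, -5, -4, 1, 6}, so |A + A| = 6. Thus K = 6/3 = 2. For comparison, the minimum possible |A + A| over all 3-element sets is 2·3 − 1 = 5 (so min K = 5/3), attained only by arithmetic progressions.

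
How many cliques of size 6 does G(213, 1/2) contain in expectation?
E[# K_6] = C(213, 6) · (1/2)^C(6, 2) = 120807622936 / 2^15 = 15100952867/4096 ≈ 3686756.071045

For each 6-subset S of vertices (there are C(213, 6) = 120807622936 such S), let X_S = 1 if S induces a K_6 (all C(6, 2) = 15 edges present). Then P(X_S = 1) = (1/2)^15 = 1/32768. By linearity of expectation, E[# K_6] = C(213, 6) · (1/2)^15 = 120807622936 / 32768 = 15100952867/4096 ≈ 3686756.071045.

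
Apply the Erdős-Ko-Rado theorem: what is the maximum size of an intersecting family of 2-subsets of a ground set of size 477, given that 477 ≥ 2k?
max |F| = C(476, 1) = 476

Erdős-Ko-Rado (1961): when n ≥ 2k, max |F| = C(n−1, k−1). The bound is attained by the star {A : i ∈ A} for any fixed i ∈ [n]. Here C(477−1, 2−1) = C(476, 1) = 476.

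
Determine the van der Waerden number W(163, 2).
W(163, 2) = 163 + 1 = 164

A 2-term AP is any pair of integers, so a monochromatic 2-AP exists iff some colour is used at least twice. With 163 colours, the colouring i ↦ i on {1, ..., 163} uses each colour once, avoiding any monochromatic pair, so W(163, 2) > 163. For {1, ..., 164}, pigeonhole forces two integers of the same colour, which form a monochromatic 2-AP. Hence W(163, 2) = 164.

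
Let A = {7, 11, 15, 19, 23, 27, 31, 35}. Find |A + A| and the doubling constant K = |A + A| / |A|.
K = |A + A| / |A| = 15/8

Enumerate A + A = {a + b : a, b ∈ A}. With |A| = 8, there are |A|^2 = 64 ordered sum pairs; collecting distinct values, A + A = {14, 18, 22, 26, 30, 34, 38, 42, 46, 50, 54, 58, 62, 66, 70}, so |A + A| = 15. Thus K = 15/8. Here |A + A| = 2|A| − 1 = 15, the minimum possible — so K = 15/8 is minimal, which holds iff A is an arithmetic progression.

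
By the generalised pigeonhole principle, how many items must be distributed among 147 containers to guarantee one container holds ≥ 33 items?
n = (33 − 1)·147 + 1 = 4705

By the generalised pigeonhole principle, to guarantee some box contains ≥ r objects we need more than (r − 1) · k objects total. Threshold: n = (r − 1) · k + 1. With r = 33 and k = 147: n = 32 · 147 + 1 = 4704 + 1 = 4705. For n = 4704 = 32 · 147, we can put exactly 32 objects in every box, avoiding 33 in any single one — so 4705 is tight.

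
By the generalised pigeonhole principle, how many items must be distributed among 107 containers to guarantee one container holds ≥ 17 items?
n = (17 − 1)·107 + 1 = 1713

By the generalised pigeonhole principle, to guarantee some box contains ≥ r objects we need more than (r − 1) · k objects total. Threshold: n = (r − 1) · k + 1. With r = 17 and k = 107: n = 16 · 107 + 1 = 1712 + 1 = 1713. For n = 1712 = 16 · 107, we can put exactly 16 objects in every box, avoiding 17 in any single one — so 1713 is tight.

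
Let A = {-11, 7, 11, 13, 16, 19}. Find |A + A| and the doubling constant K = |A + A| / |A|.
K = |A + A| / |A| = 19/6

Enumerate A + A = {a + b : a, b ∈ A}. With |A| = 6, there are |A|^2 = 36 ordered sum pairs; collecting distinct values, A + A = {-22, -4, 0, 2, 5, 8, 14, 18, 20, 22, 23, 24, 26, 27, 29, 30, 32, 35, 38}, so |A + A| = 19. Thus K = 19/6. For comparison, the minimum possible |A + A| over all 6-element sets is 2·6 − 1 = 11 (so min K = 11/6), attained only by arithmetic progressions.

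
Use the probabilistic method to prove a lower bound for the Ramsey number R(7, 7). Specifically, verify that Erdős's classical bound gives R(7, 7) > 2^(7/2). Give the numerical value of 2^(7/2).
2^(7/2) = 11.3137; so R(7, 7) > 11.3137

Colour each edge of K_n uniformly at random with red/blue. The expected number of monochromatic K_7 is C(n, 7) · 2 · 2^(−C(7,2)). If C(n, 7) · 2^(1 − C(7,2)) < 1, then with positive probability no monochromatic K_7 exists, so R(7, 7) > n. The standard estimate C(n, 7) ≤ n^7/7! shows this inequality holds whenever n ≤ 2^(7/2) (since 7! · 2^(C(7,2) − 1) > 2^(7^2/2) ≥ n^7). Hence R(7, 7) > 2^(7/2) = 11.3137.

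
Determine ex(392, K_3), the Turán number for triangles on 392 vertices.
ex(392, K_3) = ⌊392^2/4⌋ = 38416

Mantel (1907): a triangle-free graph on n vertices has at most ⌊n^2/4⌋ edges, with equality for the complete bipartite graph K_{⌊n/2⌋, ⌈n/2⌉}. For n = 392: ⌊392^2/4⌋ = ⌊153664/4⌋ = 38416. The extremal graph is K_{196, 196}, which has 196·196 = 38416 edges.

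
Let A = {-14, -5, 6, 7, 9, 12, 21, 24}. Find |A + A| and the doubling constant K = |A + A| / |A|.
K = |A + A| / |A| = 30/8 = 15/4

Enumerate A + A = {a + b : a, b ∈ A}. With |A| = 8, there are |A|^2 = 64 ordered sum pairs; collecting distinct values, A + A = {-28, -19, -10, -8, -7, -5, -2, 1, 2, 4, 7, 10, 12, 13, 14, 15, 16, 18, 19, 21, 24, 27, 28, 30, 31, 33, 36, 42, 45, 48}, so |A + A| = 30. Thus K = 30/8 = 15/4. For comparison, the minimum possible |A + A| over all 8-element sets is 2·8 − 1 = 15 (so min K = 15/8), attained only by arithmetic progressions.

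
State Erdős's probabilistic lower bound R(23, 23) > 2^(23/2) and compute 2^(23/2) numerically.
2^(23/2) = 2896.3094; so R(23, 23) > 2896.3094

Colour each edge of K_n uniformly at random with red/blue. The expected number of monochromatic K_23 is C(n, 23) · 2 · 2^(−C(23,2)). If C(n, 23) · 2^(1 − C(23,2)) < 1, then with positive probability no monochromatic K_23 exists, so R(23, 23) > n. The standard estimate C(n, 23) ≤ n^23/23! shows this inequality holds whenever n ≤ 2^(23/2) (since 23! · 2^(C(23,2) − 1) > 2^(23^2/2) ≥ n^23). Hence R(23, 23) > 2^(23/2) = 2896.3094.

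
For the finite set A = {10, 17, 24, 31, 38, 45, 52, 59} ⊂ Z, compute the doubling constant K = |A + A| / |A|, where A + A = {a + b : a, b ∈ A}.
K = |A + A| / |A| = 15/8

Enumerate A + A = {a + b : a, b ∈ A}. With |A| = 8, there are |A|^2 = 64 ordered sum pairs; collecting distinct values, A + A = {20, 27, 34, 41, 48, 55, 62, 69, 76, 83, 90, 97, 104, 111, 118}, so |A + A| = 15. Thus K = 15/8. Here |A + A| = 2|A| − 1 = 15, the minimum possible — so K = 15/8 is minimal, which holds iff A is an arithmetic progression.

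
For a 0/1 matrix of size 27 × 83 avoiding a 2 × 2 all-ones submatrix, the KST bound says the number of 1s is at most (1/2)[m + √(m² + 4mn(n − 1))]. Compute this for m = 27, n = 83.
z(27, 83; 2, 2) ≤ (1/2)[27 + √(27² + 4·27·83·82)] = (1/2)[27 + √735777] = 442.3872

Kővári–Sós–Turán: let r_1, ..., r_27 be the row sums and z = Σ r_i the total number of 1s. Each pair of columns can share at most one row with both entries 1 (else a 2×2 all-ones block appears), so Σ_i C(r_i, 2) ≤ C(83, 2) = 3403. By convexity Σ_i C(r_i, 2) ≥ 27·C(z/27, 2) = z(z − 27)/(2·27), giving z² − 27z − 27·83·82 ≤ 0 and hence z ≤ (1/2)[27 + √(729 + 4·183762)] = (1/2)[27 + √735777] ≈ (1/2)(27 + 857.7744) = 442.3872.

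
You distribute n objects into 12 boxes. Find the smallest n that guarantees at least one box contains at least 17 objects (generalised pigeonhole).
n = (17 − 1)·12 + 1 = 193

By the generalised pigeonhole principle, to guarantee some box contains ≥ r objects we need more than (r − 1) · k objects total. Threshold: n = (r − 1) · k + 1. With r = 17 and k = 12: n = 16 · 12 + 1 = 192 + 1 = 193. For n = 192 = 16 · 12, we can put exactly 16 objects in every box, avoiding 17 in any single one — so 193 is tight.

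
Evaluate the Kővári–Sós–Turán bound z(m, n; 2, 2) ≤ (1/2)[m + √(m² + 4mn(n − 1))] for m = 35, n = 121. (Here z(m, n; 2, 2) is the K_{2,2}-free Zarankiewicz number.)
z(35, 121; 2, 2) ≤ (1/2)[35 + √(35² + 4·35·121·120)] = (1/2)[35 + √2034025] = 730.5962

Kővári–Sós–Turán: let r_1, ..., r_35 be the row sums and z = Σ r_i the total number of 1s. Each pair of columns can share at most one row with both entries 1 (else a 2×2 all-ones block appears), so Σ_i C(r_i, 2) ≤ C(121, 2) = 7260. By convexity Σ_i C(r_i, 2) ≥ 35·C(z/35, 2) = z(z − 35)/(2·35), giving z² − 35z − 35·121·120 ≤ 0 and hence z ≤ (1/2)[35 + √(1225 + 4·508200)] = (1/2)[35 + √2034025] ≈ (1/2)(35 + 1426.1925) = 730.5962.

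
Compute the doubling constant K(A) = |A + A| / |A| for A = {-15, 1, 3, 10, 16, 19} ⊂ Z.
K = |A + A| / |A| = 19/6

Enumerate A + A = {a + b : a, b ∈ A}. With |A| = 6, there are |A|^2 = 36 ordered sum pairs; collecting distinct values, A + A = {-30, -14, -12, -5, 1, 2, 4, 6, 11, 13, 17, 19, 20, 22, 26, 29, 32, 35, 38}, so |A + A| = 19. Thus K = 19/6. For comparison, the minimum possible |A + A| over all 6-element sets is 2·6 − 1 = 11 (so min K = 11/6), attained only by arithmetic progressions.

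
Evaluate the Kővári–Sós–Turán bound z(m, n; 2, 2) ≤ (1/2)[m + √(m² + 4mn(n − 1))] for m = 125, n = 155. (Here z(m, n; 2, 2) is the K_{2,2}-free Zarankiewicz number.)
z(125, 155; 2, 2) ≤ (1/2)[125 + √(125² + 4·125·155·154)] = (1/2)[125 + √11950625] = 1790.9838

Kővári–Sós–Turán: let r_1, ..., r_125 be the row sums and z = Σ r_i the total number of 1s. Each pair of columns can share at most one row with both entries 1 (else a 2×2 all-ones block appears), so Σ_i C(r_i, 2) ≤ C(155, 2) = 11935. By convexity Σ_i C(r_i, 2) ≥ 125·C(z/125, 2) = z(z − 125)/(2·125), giving z² − 125z − 125·155·154 ≤ 0 and hence z ≤ (1/2)[125 + √(15625 + 4·2983750)] = (1/2)[125 + √11950625] ≈ (1/2)(125 + 3456.9676) = 1790.9838.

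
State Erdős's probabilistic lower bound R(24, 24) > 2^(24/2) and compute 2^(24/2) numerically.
2^(24/2) = 4096; so R(24, 24) > 4096

Colour each edge of K_n uniformly at random with red/blue. The expected number of monochromatic K_24 is C(n, 24) · 2 · 2^(−C(24,2)). If C(n, 24) · 2^(1 − C(24,2)) < 1, then with positive probability no monochromatic K_24 exists, so R(24, 24) > n. The standard estimate C(n, 24) ≤ n^24/24! shows this inequality holds whenever n ≤ 2^(24/2) (since 24! · 2^(C(24,2) − 1) > 2^(24^2/2) ≥ n^24). Hence R(24, 24) > 2^(24/2) = 4096.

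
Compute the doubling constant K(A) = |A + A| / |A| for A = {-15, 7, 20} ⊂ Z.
K = |A + A| / |A| = 6/3 = 2

Enumerate A + A = {a + b : a, b ∈ A}. With |A| = 3, there are |A|^2 = 9 ordered sum pairs; collecting distinct values, A + A = {-30, -8, 5, 14, 27, 40}, so |A + A| = 6. Thus K = 6/3 = 2. For comparison, the minimum possible |A + A| over all 3-element sets is 2·3 − 1 = 5 (so min K = 5/3), attained only by arithmetic progressions.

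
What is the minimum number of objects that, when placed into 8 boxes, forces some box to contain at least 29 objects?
n = (29 − 1)·8 + 1 = 225

By the generalised pigeonhole principle, to guarantee some box contains ≥ r objects we need more than (r − 1) · k objects total. Threshold: n = (r − 1) · k + 1. With r = 29 and k = 8: n = 28 · 8 + 1 = 224 + 1 = 225. For n = 224 = 28 · 8, we can put exactly 28 objects in every box, avoiding 29 in any single one — so 225 is tight.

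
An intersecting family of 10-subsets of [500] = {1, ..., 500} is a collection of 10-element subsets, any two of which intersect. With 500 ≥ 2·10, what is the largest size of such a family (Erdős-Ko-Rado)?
max |F| = C(499, 9) = 4916211776037821974

The Erdős-Ko-Rado theorem states: for n ≥ 2k, an intersecting family of k-subsets of an n-element set has size at most C(n − 1, k − 1), with equality for 'star' families {A ⊆ [n] : |A| = k, i ∈ A} (fix an element i). For n = 500, k = 10: C(499, 9) = 4916211776037821974.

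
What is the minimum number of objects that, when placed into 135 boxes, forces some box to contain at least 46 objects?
n = (46 − 1)·135 + 1 = 6076

By the generalised pigeonhole principle, to guarantee some box contains ≥ r objects we need more than (r − 1) · k objects total. Threshold: n = (r − 1) · k + 1. With r = 46 and k = 135: n = 45 · 135 + 1 = 6075 + 1 = 6076. For n = 6075 = 45 · 135, we can put exactly 45 objects in every box, avoiding 46 in any single one — so 6076 is tight.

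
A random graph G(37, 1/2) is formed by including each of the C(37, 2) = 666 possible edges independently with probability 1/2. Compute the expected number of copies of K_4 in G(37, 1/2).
E[# K_4] = C(37, 4) · (1/2)^C(4, 2) = 66045 / 2^6 = 1031.953125

For each 4-subset S of vertices (there are C(37, 4) = 66045 such S), let X_S = 1 if S induces a K_4 (all C(4, 2) = 6 edges present). Then P(X_S = 1) = (1/2)^6 = 1/64. By linearity of expectation, E[# K_4] = C(37, 4) · (1/2)^6 = 66045 / 64 = 1031.953125.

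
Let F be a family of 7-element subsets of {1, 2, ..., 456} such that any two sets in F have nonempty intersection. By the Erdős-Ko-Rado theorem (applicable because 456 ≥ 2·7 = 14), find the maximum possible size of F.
max |F| = C(455, 6) = 11922310975575

The Erdős-Ko-Rado theorem states: for n ≥ 2k, an intersecting family of k-subsets of an n-element set has size at most C(n − 1, k − 1), with equality for 'star' families {A ⊆ [n] : |A| = k, i ∈ A} (fix an element i). For n = 456, k = 7: C(455, 6) = 11922310975575.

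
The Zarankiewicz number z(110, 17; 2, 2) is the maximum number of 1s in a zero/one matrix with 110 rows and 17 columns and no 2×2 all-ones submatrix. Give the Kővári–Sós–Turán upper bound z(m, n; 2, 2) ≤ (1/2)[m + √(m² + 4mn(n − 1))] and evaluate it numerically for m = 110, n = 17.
z(110, 17; 2, 2) ≤ (1/2)[110 + √(110² + 4·110·17·16)] = (1/2)[110 + √131780] = 236.5076

Kővári–Sós–Turán: let r_1, ..., r_110 be the row sums and z = Σ r_i the total number of 1s. Each pair of columns can share at most one row with both entries 1 (else a 2×2 all-ones block appears), so Σ_i C(r_i, 2) ≤ C(17, 2) = 136. By convexity Σ_i C(r_i, 2) ≥ 110·C(z/110, 2) = z(z − 110)/(2·110), giving z² − 110z − 110·17·16 ≤ 0 and hence z ≤ (1/2)[110 + √(12100 + 4·29920)] = (1/2)[110 + √131780] ≈ (1/2)(110 + 363.0152) = 236.5076.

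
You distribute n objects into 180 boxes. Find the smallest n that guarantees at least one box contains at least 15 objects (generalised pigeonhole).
n = (15 − 1)·180 + 1 = 2521

By the generalised pigeonhole principle, to guarantee some box contains ≥ r objects we need more than (r − 1) · k objects total. Threshold: n = (r − 1) · k + 1. With r = 15 and k = 180: n = 14 · 180 + 1 = 2520 + 1 = 2521. For n = 2520 = 14 · 180, we can put exactly 14 objects in every box, avoiding 15 in any single one — so 2521 is tight.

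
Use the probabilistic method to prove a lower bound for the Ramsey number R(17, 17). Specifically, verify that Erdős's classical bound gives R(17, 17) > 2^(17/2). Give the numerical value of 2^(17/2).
2^(17/2) = 362.0387; so R(17, 17) > 362.0387

Colour each edge of K_n uniformly at random with red/blue. The expected number of monochromatic K_17 is C(n, 17) · 2 · 2^(−C(17,2)). If C(n, 17) · 2^(1 − C(17,2)) < 1, then with positive probability no monochromatic K_17 exists, so R(17, 17) > n. The standard estimate C(n, 17) ≤ n^17/17! shows this inequality holds whenever n ≤ 2^(17/2) (since 17! · 2^(C(17,2) − 1) > 2^(17^2/2) ≥ n^17). Hence R(17, 17) > 2^(17/2) = 362.0387.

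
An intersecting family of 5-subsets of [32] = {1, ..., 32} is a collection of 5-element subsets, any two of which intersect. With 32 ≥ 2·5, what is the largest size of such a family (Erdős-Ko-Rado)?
max |F| = C(31, 4) = 31465

The Erdős-Ko-Rado theorem states: for n ≥ 2k, an intersecting family of k-subsets of an n-element set has size at most C(n − 1, k − 1), with equality for 'star' families {A ⊆ [n] : |A| = k, i ∈ A} (fix an element i). For n = 32, k = 5: C(31, 4) = 31465.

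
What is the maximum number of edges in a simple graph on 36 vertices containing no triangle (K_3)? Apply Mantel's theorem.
ex(36, K_3) = ⌊36^2/4⌋ = 324

Mantel (1907): a triangle-free graph on n vertices has at most ⌊n^2/4⌋ edges, with equality for the complete bipartite graph K_{⌊n/2⌋, ⌈n/2⌉}. For n = 36: ⌊36^2/4⌋ = ⌊1296/4⌋ = 324. The extremal graph is K_{18, 18}, which has 18·18 = 324 edges.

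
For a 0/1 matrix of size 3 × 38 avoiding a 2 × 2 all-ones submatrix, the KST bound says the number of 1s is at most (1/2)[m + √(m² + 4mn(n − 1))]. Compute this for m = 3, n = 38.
z(3, 38; 2, 2) ≤ (1/2)[3 + √(3² + 4·3·38·37)] = (1/2)[3 + √16881] = 66.4635

Kővári–Sós–Turán: let r_1, ..., r_3 be the row sums and z = Σ r_i the total number of 1s. Each pair of columns can share at most one row with both entries 1 (else a 2×2 all-ones block appears), so Σ_i C(r_i, 2) ≤ C(38, 2) = 703. By convexity Σ_i C(r_i, 2) ≥ 3·C(z/3, 2) = z(z − 3)/(2·3), giving z² − 3z − 3·38·37 ≤ 0 and hence z ≤ (1/2)[3 + √(9 + 4·4218)] = (1/2)[3 + √16881] ≈ (1/2)(3 + 129.9269) = 66.4635.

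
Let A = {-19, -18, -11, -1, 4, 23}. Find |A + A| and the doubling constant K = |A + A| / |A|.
K = |A + A| / |A| = 21/6 = 7/2

Enumerate A + A = {a + b : a, b ∈ A}. With |A| = 6, there are |A|^2 = 36 ordered sum pairs; collecting distinct values, A + A = {-38, -37, -36, -30, -29, -22, -20, -19, -15, -14, -12, -7, -2, 3, 4, 5, 8, 12, 22, 27, 46}, so |A + A| = 21. Thus K = 21/6 = 7/2. For comparison, the minimum possible |A + A| over all 6-element sets is 2·6 − 1 = 11 (so min K = 11/6), attained only by arithmetic progressions.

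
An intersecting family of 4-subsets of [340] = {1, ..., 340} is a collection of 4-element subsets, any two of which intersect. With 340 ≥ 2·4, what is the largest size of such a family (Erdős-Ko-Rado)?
max |F| = C(339, 3) = 6435689

Erdős-Ko-Rado (1961): when n ≥ 2k, max |F| = C(n−1, k−1). The bound is attained by the star {A : i ∈ A} for any fixed i ∈ [n]. Here C(340−1, 4−1) = C(339, 3) = 6435689.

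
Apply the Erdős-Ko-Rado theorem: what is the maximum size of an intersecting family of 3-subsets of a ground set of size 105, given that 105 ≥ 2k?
max |F| = C(104, 2) = 5356

Erdős-Ko-Rado (1961): when n ≥ 2k, max |F| = C(n−1, k−1). The bound is attained by the star {A : i ∈ A} for any fixed i ∈ [n]. Here C(105−1, 3−1) = C(104, 2) = 5356.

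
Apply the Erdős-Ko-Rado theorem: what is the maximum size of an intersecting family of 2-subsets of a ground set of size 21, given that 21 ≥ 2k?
max |F| = C(20, 1) = 20

Erdős-Ko-Rado (1961): when n ≥ 2k, max |F| = C(n−1, k−1). The bound is attained by the star {A : i ∈ A} for any fixed i ∈ [n]. Here C(21−1, 2−1) = C(20, 1) = 20.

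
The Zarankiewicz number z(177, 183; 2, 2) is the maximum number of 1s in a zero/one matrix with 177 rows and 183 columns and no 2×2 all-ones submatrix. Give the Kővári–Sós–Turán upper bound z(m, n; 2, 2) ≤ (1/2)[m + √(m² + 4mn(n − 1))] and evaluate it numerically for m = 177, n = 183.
z(177, 183; 2, 2) ≤ (1/2)[177 + √(177² + 4·177·183·182)] = (1/2)[177 + √23611977] = 2518.1078

Kővári–Sós–Turán: let r_1, ..., r_177 be the row sums and z = Σ r_i the total number of 1s. Each pair of columns can share at most one row with both entries 1 (else a 2×2 all-ones block appears), so Σ_i C(r_i, 2) ≤ C(183, 2) = 16653. By convexity Σ_i C(r_i, 2) ≥ 177·C(z/177, 2) = z(z − 177)/(2·177), giving z² − 177z − 177·183·182 ≤ 0 and hence z ≤ (1/2)[177 + √(31329 + 4·5895162)] = (1/2)[177 + √23611977] ≈ (1/2)(177 + 4859.2157) = 2518.1078.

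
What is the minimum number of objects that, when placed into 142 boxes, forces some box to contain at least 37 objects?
n = (37 − 1)·142 + 1 = 5113

By the generalised pigeonhole principle, to guarantee some box contains ≥ r objects we need more than (r − 1) · k objects total. Threshold: n = (r − 1) · k + 1. With r = 37 and k = 142: n = 36 · 142 + 1 = 5112 + 1 = 5113. For n = 5112 = 36 · 142, we can put exactly 36 objects in every box, avoiding 37 in any single one — so 5113 is tight.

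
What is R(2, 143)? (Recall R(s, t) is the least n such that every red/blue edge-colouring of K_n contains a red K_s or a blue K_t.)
R(2, 143) = 143

R(2, k) = k for all k ≥ 2: in a 2-colouring of K_k, either some edge is red (a red K_2) or all edges are blue (a blue K_k). And K_{142} coloured all-blue has no blue K_143, so R(2, 143) > 142. Hence R(2, 143) = 143.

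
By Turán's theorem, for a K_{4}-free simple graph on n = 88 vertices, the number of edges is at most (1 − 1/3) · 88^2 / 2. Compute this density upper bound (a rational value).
Turán density bound = (2/3) · 88^2/2 = 7744/3 ≈ 2581.3333

Turán's theorem: ex(n, K_{r+1}) is achieved by the complete r-partite Turán graph T(n, r) with parts as balanced as possible, and is at most (1 − 1/r) · n^2/2. For r = 3, n = 88: the density bound is (2/3) · 7744/2 = 7744/3 ≈ 2581.3333. The integer-valued extremum is e(T(88, 3)) = 2581, which is strictly less than the density bound 7744/3 since 3 ∤ 88 (the parts of T(88, 3) cannot all be equal).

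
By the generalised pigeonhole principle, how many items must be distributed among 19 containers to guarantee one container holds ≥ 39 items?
n = (39 − 1)·19 + 1 = 723

By the generalised pigeonhole principle, to guarantee some box contains ≥ r objects we need more than (r − 1) · k objects total. Threshold: n = (r − 1) · k + 1. With r = 39 and k = 19: n = 38 · 19 + 1 = 722 + 1 = 723. For n = 722 = 38 · 19, we can put exactly 38 objects in every box, avoiding 39 in any single one — so 723 is tight.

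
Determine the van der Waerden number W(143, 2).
W(143, 2) = 143 + 1 = 144

A 2-term AP is any pair of integers, so a monochromatic 2-AP exists iff some colour is used at least twice. With 143 colours, the colouring i ↦ i on {1, ..., 143} uses each colour once, avoiding any monochromatic pair, so W(143, 2) > 143. For {1, ..., 144}, pigeonhole forces two integers of the same colour, which form a monochromatic 2-AP. Hence W(143, 2) = 144.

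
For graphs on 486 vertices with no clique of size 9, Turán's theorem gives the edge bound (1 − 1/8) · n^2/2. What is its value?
Turán density bound = (7/8) · 486^2/2 = 413343/4 ≈ 103335.75

Turán's theorem: ex(n, K_{r+1}) is achieved by the complete r-partite Turán graph T(n, r) with parts as balanced as possible, and is at most (1 − 1/r) · n^2/2. For r = 8, n = 486: the density bound is (7/8) · 236196/2 = 413343/4 ≈ 103335.75. The integer-valued extremum is e(T(486, 8)) = 103335, which is strictly less than the density bound 413343/4 since 8 ∤ 486 (the parts of T(486, 8) cannot all be equal).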